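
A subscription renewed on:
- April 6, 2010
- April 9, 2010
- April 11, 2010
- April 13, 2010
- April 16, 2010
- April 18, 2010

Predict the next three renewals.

April 20, 2010; April 23, 2010; April 25, 2010

Every event lands on a Tuesday or Friday or Sunday (gaps cycle 3, 2, 2, 3, 2).
So the schedule is: every Tuesday, Friday and Sunday.
The following Tuesday is April 20, 2010.
Next Friday: April 23, 2010.
The following Sunday is April 25, 2010.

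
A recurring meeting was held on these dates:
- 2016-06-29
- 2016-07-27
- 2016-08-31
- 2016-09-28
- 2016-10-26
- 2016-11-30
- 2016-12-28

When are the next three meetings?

All Wednesdays; the gaps (28, 35, 28, 28, 35, 28) vary with month length.
This is the last Wednesday of each month.
January 2017 ends with Wednesday 2017-01-25.
February 2017 ends with Wednesday 2017-02-22.
March 2017 ends with Wednesday 2017-03-29.

2017-01-25, 2017-02-22, 2017-03-29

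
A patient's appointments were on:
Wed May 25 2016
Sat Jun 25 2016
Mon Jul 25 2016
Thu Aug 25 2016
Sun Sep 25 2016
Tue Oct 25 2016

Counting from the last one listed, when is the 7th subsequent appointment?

Each date is the 25th; the gaps (31, 30, 31, 31, 30) track the month lengths.
The rule is the 25th of each month.
November 2016: Fri Nov 25 2016.
December 2016: Sun Dec 25 2016.
Next: January 2017 → Wed Jan 25 2017.
February 2017: Sat Feb 25 2017.
Next: March 2017 → Sat Mar 25 2017.
Next: April 2017 → Tue Apr 25 2017.
May 2017: Thu May 25 2017.

Thu May 25 2017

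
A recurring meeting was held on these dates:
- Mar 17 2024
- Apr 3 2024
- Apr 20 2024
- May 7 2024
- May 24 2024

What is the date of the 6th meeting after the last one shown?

Sep 3 2024

Every event comes 17 days after the last (17, 17, 17, 17).
May 24 2024 + 17 days = Jun 10 2024.
Jun 10 2024 + 17 days = Jun 27 2024.
Jun 27 2024 + 17 days = Jul 14 2024.
Jul 14 2024 + 17 days = Jul 31 2024.
Jul 31 2024 + 17 days = Aug 17 2024.
Aug 17 2024 + 17 days = Sep 3 2024.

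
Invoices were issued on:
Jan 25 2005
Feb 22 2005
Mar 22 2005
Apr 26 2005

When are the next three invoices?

These are Tuesdays at 28- or 35-day spacing (28, 28, 35).
The pattern: 4th Tuesday of the month.
May 2005 — 4th Tuesday is May 24 2005.
June 2005 — 4th Tuesday is Jun 28 2005.
4th Tuesday of July 2005: Jul 26 2005.

May 24 2005, Jun 28 2005, Jul 26 2005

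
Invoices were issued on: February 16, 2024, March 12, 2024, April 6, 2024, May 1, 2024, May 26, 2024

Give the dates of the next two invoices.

The spacing is 25, 25, 25, 25 days — always 25 days.
May 26, 2024 + 25 days = June 20, 2024.
June 20, 2024 + 25 days = July 15, 2024.

June 20, 2024; July 15, 2024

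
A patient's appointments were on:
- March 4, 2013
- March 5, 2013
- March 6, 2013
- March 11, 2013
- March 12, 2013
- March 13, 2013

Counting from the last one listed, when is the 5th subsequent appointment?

Gaps: 1, 1, 5, 1, 1 days — not constant, but cyclic with period 3.
The events fall on every Monday, Tuesday and Wednesday.
Next Monday: March 18, 2013.
Next Tuesday: March 19, 2013.
The following Wednesday is March 20, 2013.
Next Monday: March 25, 2013.
The following Tuesday is March 26, 2013.

March 26, 2013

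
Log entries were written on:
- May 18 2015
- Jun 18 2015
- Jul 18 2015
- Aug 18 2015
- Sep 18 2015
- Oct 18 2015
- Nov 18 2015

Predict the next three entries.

Dec 18 2015, Jan 18 2016, Feb 18 2016

Each date is the 18th; the gaps (31, 30, 31, 31, 30, 31) track the month lengths.
The rule is the 18th of each month.
December 2015: Dec 18 2015.
Next: January 2016 → Jan 18 2016.
February 2016: Feb 18 2016.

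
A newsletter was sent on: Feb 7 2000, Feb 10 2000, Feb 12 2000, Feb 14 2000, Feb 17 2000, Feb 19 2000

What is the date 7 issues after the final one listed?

Mar 6 2000

The gap pattern 3, 2, 2, 3, 2 repeats every 3 events.
These are the Mondays, Thursdays and Saturdays of each week.
The following Monday is Feb 21 2000.
Next Thursday: Feb 24 2000.
Next Saturday: Feb 26 2000.
The following Monday is Feb 28 2000.
The following Thursday is Mar 2 2000.
The following Saturday is Mar 4 2000.
The following Monday is Mar 6 2000.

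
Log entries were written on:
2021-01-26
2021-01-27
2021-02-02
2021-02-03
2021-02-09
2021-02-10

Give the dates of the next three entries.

Gaps: 1, 6, 1, 6, 1 days — not constant, but cyclic with period 2.
The events fall on every Tuesday and Wednesday.
The following Tuesday is 2021-02-16.
Next Wednesday: 2021-02-17.
The following Tuesday is 2021-02-23.

2021-02-16, 2021-02-17, 2021-02-23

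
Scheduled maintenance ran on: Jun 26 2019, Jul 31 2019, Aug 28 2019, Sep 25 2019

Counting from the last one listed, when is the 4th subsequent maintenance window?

Jan 29 2020

All Wednesdays; the gaps (35, 28, 28) vary with month length.
This is the last Wednesday of each month.
Last Wednesday of October 2019: Oct 30 2019.
Last Wednesday of November 2019: Nov 27 2019.
December 2019 ends with Wednesday Dec 25 2019.
Last Wednesday of January 2020: Jan 29 2020.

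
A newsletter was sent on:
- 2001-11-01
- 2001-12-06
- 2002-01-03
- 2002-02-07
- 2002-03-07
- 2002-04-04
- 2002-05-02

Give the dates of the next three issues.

2002-06-06, 2002-07-04, 2002-08-01

All dates are Thursdays, 35, 28, 35, 28, 28, 28 days apart.
Specifically, the 1st Thursday of each month.
1st Thursday of June 2002: 2002-06-06.
1st Thursday of July 2002: 2002-07-04.
1st Thursday of August 2002: 2002-08-01.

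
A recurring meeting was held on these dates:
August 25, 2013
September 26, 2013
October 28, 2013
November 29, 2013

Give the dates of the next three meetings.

December 31, 2013; February 1, 2014; March 5, 2014

Every event comes 32 days after the last (32, 32, 32).
November 29, 2013 + 32 days = December 31, 2013.
December 31, 2013 + 32 days = February 1, 2014.
February 1, 2014 + 32 days = March 5, 2014.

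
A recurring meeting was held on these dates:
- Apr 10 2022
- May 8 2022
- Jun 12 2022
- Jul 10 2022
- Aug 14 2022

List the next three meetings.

Sep 11 2022, Oct 9 2022, Nov 13 2022

Gaps: 28, 35, 28, 35 days — a mix of 28 and 35. Every date is a Sunday.
Each is the 2nd Sunday of its month.
2nd Sunday of September 2022: Sep 11 2022.
October 2022 — 2nd Sunday is Oct 9 2022.
2nd Sunday of November 2022: Nov 13 2022.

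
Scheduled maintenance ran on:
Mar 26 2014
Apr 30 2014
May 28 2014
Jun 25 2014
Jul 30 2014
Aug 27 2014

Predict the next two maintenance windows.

Sep 24 2014, Oct 29 2014

All Wednesdays; the gaps (35, 28, 28, 35, 28) vary with month length.
This is the last Wednesday of each month.
September 2014 ends with Wednesday Sep 24 2014.
October 2014 ends with Wednesday Oct 29 2014.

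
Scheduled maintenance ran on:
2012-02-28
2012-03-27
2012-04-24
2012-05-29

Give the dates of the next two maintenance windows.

These are Tuesdays with 28, 28, 35-day gaps.
Each is the final Tuesday of its month — 2012-05-29 is past the 28th, so '4th Tuesday' doesn't fit.
Last Tuesday of June 2012: 2012-06-26.
July 2012 ends with Tuesday 2012-07-31.

2012-06-26, 2012-07-31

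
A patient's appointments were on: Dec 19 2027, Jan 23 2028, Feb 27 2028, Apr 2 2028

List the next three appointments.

May 7 2028, Jun 11 2028, Jul 16 2028

Gaps between consecutive events: 35, 35, 35 days — a constant 35-day interval.
Apr 2 2028 + 35 days = May 7 2028.
May 7 2028 + 35 days = Jun 11 2028.
Jun 11 2028 + 35 days = Jul 16 2028.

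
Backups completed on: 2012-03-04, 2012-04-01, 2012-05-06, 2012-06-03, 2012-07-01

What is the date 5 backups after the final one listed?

2012-12-02

Gaps: 28, 35, 28, 28 days — a mix of 28 and 35. Every date is a Sunday.
Each is the 1st Sunday of its month.
August 2012 — 1st Sunday is 2012-08-05.
1st Sunday of September 2012: 2012-09-02.
1st Sunday of October 2012: 2012-10-07.
1st Sunday of November 2012: 2012-11-04.
December 2012 — 1st Sunday is 2012-12-02.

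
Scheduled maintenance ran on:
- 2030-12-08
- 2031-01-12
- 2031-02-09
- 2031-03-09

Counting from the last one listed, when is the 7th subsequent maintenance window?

These are Sundays at 28- or 35-day spacing (35, 28, 28).
The pattern: 2nd Sunday of the month.
2nd Sunday of April 2031: 2031-04-13.
2nd Sunday of May 2031: 2031-05-11.
2nd Sunday of June 2031: 2031-06-08.
July 2031 — 2nd Sunday is 2031-07-13.
2nd Sunday of August 2031: 2031-08-10.
September 2031 — 2nd Sunday is 2031-09-14.
2nd Sunday of October 2031: 2031-10-12.

2031-10-12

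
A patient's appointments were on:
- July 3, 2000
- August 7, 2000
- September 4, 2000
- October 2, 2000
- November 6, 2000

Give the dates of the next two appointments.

December 4, 2000; January 1, 2001

These are Mondays at 28- or 35-day spacing (35, 28, 28, 35).
The pattern: 1st Monday of the month.
1st Monday of December 2000: December 4, 2000.
January 2001 — 1st Monday is January 1, 2001.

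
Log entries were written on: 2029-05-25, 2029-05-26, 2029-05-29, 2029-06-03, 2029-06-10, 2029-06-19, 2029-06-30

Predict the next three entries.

2029-07-13, 2029-07-28, 2029-08-14

Intervals are 1, 3, 5, 7, 9, 11 days — an arithmetic progression with common difference 2.
Next gap: 13 days. 2029-06-30 + 13 days = 2029-07-13.
Next gap: 15 days. 2029-07-13 + 15 days = 2029-07-28.
Next gap: 17 days. 2029-07-28 + 17 days = 2029-08-14.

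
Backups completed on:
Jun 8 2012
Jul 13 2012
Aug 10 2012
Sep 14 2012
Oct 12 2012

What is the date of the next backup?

These are Fridays at 28- or 35-day spacing (35, 28, 35, 28).
The pattern: 2nd Friday of the month.
November 2012 — 2nd Friday is Nov 9 2012.

Nov 9 2012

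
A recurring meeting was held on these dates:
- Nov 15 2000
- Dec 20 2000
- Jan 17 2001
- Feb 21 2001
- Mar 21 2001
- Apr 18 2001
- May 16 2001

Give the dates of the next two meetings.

Gaps: 35, 28, 35, 28, 28, 28 days — a mix of 28 and 35. Every date is a Wednesday.
Each is the 3rd Wednesday of its month.
June 2001 — 3rd Wednesday is Jun 20 2001.
July 2001 — 3rd Wednesday is Jul 18 2001.

Jun 20 2001, Jul 18 2001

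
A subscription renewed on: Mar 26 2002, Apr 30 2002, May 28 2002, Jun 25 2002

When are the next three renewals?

Jul 30 2002, Aug 27 2002, Sep 24 2002

All Tuesdays; the gaps (35, 28, 28) vary with month length.
This is the last Tuesday of each month.
Last Tuesday of July 2002: Jul 30 2002.
Last Tuesday of August 2002: Aug 27 2002.
September 2002 ends with Tuesday Sep 24 2002.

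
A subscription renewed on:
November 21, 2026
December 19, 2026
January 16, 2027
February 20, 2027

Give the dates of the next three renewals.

These are Saturdays at 28- or 35-day spacing (28, 28, 35).
The pattern: 3rd Saturday of the month.
3rd Saturday of March 2027: March 20, 2027.
3rd Saturday of April 2027: April 17, 2027.
3rd Saturday of May 2027: May 15, 2027.

March 20, 2027; April 17, 2027; May 15, 2027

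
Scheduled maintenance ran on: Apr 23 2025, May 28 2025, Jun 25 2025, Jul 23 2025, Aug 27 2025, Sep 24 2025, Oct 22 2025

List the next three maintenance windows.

These are Wednesdays at 28- or 35-day spacing (35, 28, 28, 35, 28, 28).
The pattern: 4th Wednesday of the month.
November 2025 — 4th Wednesday is Nov 26 2025.
4th Wednesday of December 2025: Dec 24 2025.
4th Wednesday of January 2026: Jan 28 2026.

Nov 26 2025, Dec 24 2025, Jan 28 2026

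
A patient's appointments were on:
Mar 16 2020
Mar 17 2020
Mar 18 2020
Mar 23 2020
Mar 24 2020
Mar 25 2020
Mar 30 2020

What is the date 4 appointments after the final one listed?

The gap pattern 1, 1, 5, 1, 1, 5 repeats every 3 events.
These are the Mondays, Tuesdays and Wednesdays of each week.
The following Tuesday is Mar 31 2020.
Next Wednesday: Apr 1 2020.
Next Monday: Apr 6 2020.
The following Tuesday is Apr 7 2020.

Apr 7 2020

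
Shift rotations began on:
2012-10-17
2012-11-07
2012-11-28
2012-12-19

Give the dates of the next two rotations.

The spacing is 21, 21, 21 days — always 21 days.
2012-12-19 + 21 days = 2013-01-09.
2013-01-09 + 21 days = 2013-01-30.

2013-01-09, 2013-01-30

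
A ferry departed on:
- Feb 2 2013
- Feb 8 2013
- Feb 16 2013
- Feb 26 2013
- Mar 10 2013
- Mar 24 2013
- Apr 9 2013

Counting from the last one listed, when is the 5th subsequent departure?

Jul 28 2013

The spacing grows by 2 each time: 6, 8, 10, 12, 14, 16 days.
Next gap: 18 days. Apr 9 2013 + 18 days = Apr 27 2013.
Next gap: 20 days. Apr 27 2013 + 20 days = May 17 2013.
Next gap: 22 days. May 17 2013 + 22 days = Jun 8 2013.
Next gap: 24 days. Jun 8 2013 + 24 days = Jul 2 2013.
Next gap: 26 days. Jul 2 2013 + 26 days = Jul 28 2013.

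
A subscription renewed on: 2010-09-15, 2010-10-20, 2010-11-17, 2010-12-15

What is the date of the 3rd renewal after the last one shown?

2011-03-16

All dates are Wednesdays, 35, 28, 28 days apart.
Specifically, the 3rd Wednesday of each month.
3rd Wednesday of January 2011: 2011-01-19.
3rd Wednesday of February 2011: 2011-02-16.
3rd Wednesday of March 2011: 2011-03-16.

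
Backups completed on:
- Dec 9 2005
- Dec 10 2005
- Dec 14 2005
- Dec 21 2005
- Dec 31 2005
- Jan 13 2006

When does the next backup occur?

The spacing grows by 3 each time: 1, 4, 7, 10, 13 days.
Next gap: 16 days. Jan 13 2006 + 16 days = Jan 29 2006.

Jan 29 2006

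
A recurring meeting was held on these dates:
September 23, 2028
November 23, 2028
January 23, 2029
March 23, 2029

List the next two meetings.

The day-of-month is always 23 (61, 61, 59 days between events).
So this recurs on the 23rd of every 2 months.
May 2029: May 23, 2029.
Next: July 2029 → July 23, 2029.

May 23, 2029; July 23, 2029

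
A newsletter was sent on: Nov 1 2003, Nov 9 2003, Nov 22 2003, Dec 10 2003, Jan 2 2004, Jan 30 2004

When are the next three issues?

Intervals are 8, 13, 18, 23, 28 days — an arithmetic progression with common difference 5.
Next gap: 33 days. Jan 30 2004 + 33 days = Mar 3 2004.
Next gap: 38 days. Mar 3 2004 + 38 days = Apr 10 2004.
Next gap: 43 days. Apr 10 2004 + 43 days = May 23 2004.

Mar 3 2004, Apr 10 2004, May 23 2004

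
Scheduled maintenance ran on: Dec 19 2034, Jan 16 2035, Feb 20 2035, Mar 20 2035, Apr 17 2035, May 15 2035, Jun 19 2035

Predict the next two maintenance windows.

Jul 17 2035, Aug 21 2035

Gaps: 28, 35, 28, 28, 28, 35 days — a mix of 28 and 35. Every date is a Tuesday.
Each is the 3rd Tuesday of its month.
3rd Tuesday of July 2035: Jul 17 2035.
3rd Tuesday of August 2035: Aug 21 2035.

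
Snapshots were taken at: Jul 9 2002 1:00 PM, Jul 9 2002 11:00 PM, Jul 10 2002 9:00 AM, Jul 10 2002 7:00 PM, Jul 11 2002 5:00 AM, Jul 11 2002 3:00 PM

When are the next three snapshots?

Gaps: 10, 10, 10, 10, 10 hours — each event is 10 hours after the previous one.
Jul 11 2002 3:00 PM + 10 h = Jul 12 2002 1:00 AM.
Jul 12 2002 1:00 AM + 10 h = Jul 12 2002 11:00 AM.
Jul 12 2002 11:00 AM + 10 h = Jul 12 2002 9:00 PM.

Jul 12 2002 1:00 AM, Jul 12 2002 11:00 AM, Jul 12 2002 9:00 PM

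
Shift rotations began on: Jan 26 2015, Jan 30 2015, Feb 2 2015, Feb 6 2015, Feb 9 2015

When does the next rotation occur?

Every event lands on a Monday or Friday (gaps cycle 4, 3, 4, 3).
So the schedule is: every Monday and Friday.
The following Friday is Feb 13 2015.

Feb 13 2015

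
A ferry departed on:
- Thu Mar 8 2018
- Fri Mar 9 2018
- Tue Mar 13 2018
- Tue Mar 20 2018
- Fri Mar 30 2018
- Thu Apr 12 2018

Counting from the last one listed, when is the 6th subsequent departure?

Intervals are 1, 4, 7, 10, 13 days — an arithmetic progression with common difference 3.
Next gap: 16 days. Thu Apr 12 2018 + 16 days = Sat Apr 28 2018.
Next gap: 19 days. Sat Apr 28 2018 + 19 days = Thu May 17 2018.
Next gap: 22 days. Thu May 17 2018 + 22 days = Fri Jun 8 2018.
Next gap: 25 days. Fri Jun 8 2018 + 25 days = Tue Jul 3 2018.
Next gap: 28 days. Tue Jul 3 2018 + 28 days = Tue Jul 31 2018.
Next gap: 31 days. Tue Jul 31 2018 + 31 days = Fri Aug 31 2018.

Fri Aug 31 2018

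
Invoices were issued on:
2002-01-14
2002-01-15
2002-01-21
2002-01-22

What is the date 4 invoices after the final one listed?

Every event lands on a Monday or Tuesday (gaps cycle 1, 6, 1).
So the schedule is: every Monday and Tuesday.
Next Monday: 2002-01-28.
Next Tuesday: 2002-01-29.
Next Monday: 2002-02-04.
Next Tuesday: 2002-02-05.

2002-02-05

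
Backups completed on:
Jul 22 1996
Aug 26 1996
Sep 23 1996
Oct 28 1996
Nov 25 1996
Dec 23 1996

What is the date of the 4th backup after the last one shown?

Gaps: 35, 28, 35, 28, 28 days — a mix of 28 and 35. Every date is a Monday.
Each is the 4th Monday of its month.
4th Monday of January 1997: Jan 27 1997.
4th Monday of February 1997: Feb 24 1997.
4th Monday of March 1997: Mar 24 1997.
April 1997 — 4th Monday is Apr 28 1997.

Apr 28 1997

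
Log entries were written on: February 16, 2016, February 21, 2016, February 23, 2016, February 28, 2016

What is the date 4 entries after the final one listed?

March 13, 2016

Every event lands on a Tuesday or Sunday (gaps cycle 5, 2, 5).
So the schedule is: every Tuesday and Sunday.
The following Tuesday is March 1, 2016.
Next Sunday: March 6, 2016.
The following Tuesday is March 8, 2016.
The following Sunday is March 13, 2016.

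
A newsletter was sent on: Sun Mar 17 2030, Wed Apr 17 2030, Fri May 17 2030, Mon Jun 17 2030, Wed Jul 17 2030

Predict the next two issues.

Sat Aug 17 2030, Tue Sep 17 2030

Each date is the 17th; the gaps (31, 30, 31, 30) track the month lengths.
The rule is the 17th of each month.
Next: August 2030 → Sat Aug 17 2030.
Next: September 2030 → Tue Sep 17 2030.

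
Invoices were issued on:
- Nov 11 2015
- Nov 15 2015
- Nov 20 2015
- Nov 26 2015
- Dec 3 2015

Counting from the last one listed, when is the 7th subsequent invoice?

Intervals are 4, 5, 6, 7 days — an arithmetic progression with common difference 1.
Next gap: 8 days. Dec 3 2015 + 8 days = Dec 11 2015.
Next gap: 9 days. Dec 11 2015 + 9 days = Dec 20 2015.
Next gap: 10 days. Dec 20 2015 + 10 days = Dec 30 2015.
Next gap: 11 days. Dec 30 2015 + 11 days = Jan 10 2016.
Next gap: 12 days. Jan 10 2016 + 12 days = Jan 22 2016.
Next gap: 13 days. Jan 22 2016 + 13 days = Feb 4 2016.
Next gap: 14 days. Feb 4 2016 + 14 days = Feb 18 2016.

Feb 18 2016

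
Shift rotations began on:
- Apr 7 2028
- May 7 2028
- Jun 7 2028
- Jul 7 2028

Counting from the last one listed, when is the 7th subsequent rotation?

Feb 7 2029

Gaps: 30, 31, 30 days — not constant. Every event is on the 7th of the month.
Pattern: the 7th of each month.
August 2028: Aug 7 2028.
Next: September 2028 → Sep 7 2028.
Next: October 2028 → Oct 7 2028.
November 2028: Nov 7 2028.
December 2028: Dec 7 2028.
January 2029: Jan 7 2029.
February 2029: Feb 7 2029.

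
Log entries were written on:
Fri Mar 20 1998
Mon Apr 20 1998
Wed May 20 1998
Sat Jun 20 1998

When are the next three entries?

Mon Jul 20 1998, Thu Aug 20 1998, Sun Sep 20 1998

The day-of-month is always 20 (31, 30, 31 days between events).
So this recurs on the 20th of each month.
Next: July 1998 → Mon Jul 20 1998.
August 1998: Thu Aug 20 1998.
Next: September 1998 → Sun Sep 20 1998.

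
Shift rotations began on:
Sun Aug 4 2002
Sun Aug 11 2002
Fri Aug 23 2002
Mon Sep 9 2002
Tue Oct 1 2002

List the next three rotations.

Mon Oct 28 2002, Fri Nov 29 2002, Sun Jan 5 2003

Intervals are 7, 12, 17, 22 days — an arithmetic progression with common difference 5.
Next gap: 27 days. Tue Oct 1 2002 + 27 days = Mon Oct 28 2002.
Next gap: 32 days. Mon Oct 28 2002 + 32 days = Fri Nov 29 2002.
Next gap: 37 days. Fri Nov 29 2002 + 37 days = Sun Jan 5 2003.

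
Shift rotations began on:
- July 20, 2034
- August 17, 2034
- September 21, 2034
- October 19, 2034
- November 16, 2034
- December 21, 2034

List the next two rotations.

Gaps: 28, 35, 28, 28, 35 days — a mix of 28 and 35. Every date is a Thursday.
Each is the 3rd Thursday of its month.
3rd Thursday of January 2035: January 18, 2035.
February 2035 — 3rd Thursday is February 15, 2035.

January 18, 2035; February 15, 2035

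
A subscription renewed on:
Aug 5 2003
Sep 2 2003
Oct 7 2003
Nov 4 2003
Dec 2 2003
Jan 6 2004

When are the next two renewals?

These are Tuesdays at 28- or 35-day spacing (28, 35, 28, 28, 35).
The pattern: 1st Tuesday of the month.
February 2004 — 1st Tuesday is Feb 3 2004.
1st Tuesday of March 2004: Mar 2 2004.

Feb 3 2004, Mar 2 2004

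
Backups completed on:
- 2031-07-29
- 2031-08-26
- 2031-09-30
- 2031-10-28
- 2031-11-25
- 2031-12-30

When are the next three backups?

2032-01-27, 2032-02-24, 2032-03-30

All Tuesdays; the gaps (28, 35, 28, 28, 35) vary with month length.
This is the last Tuesday of each month.
Last Tuesday of January 2032: 2032-01-27.
February 2032 ends with Tuesday 2032-02-24.
March 2032 ends with Tuesday 2032-03-30.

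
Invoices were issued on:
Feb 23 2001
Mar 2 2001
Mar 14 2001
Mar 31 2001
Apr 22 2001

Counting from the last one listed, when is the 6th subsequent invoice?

Dec 15 2001

Intervals are 7, 12, 17, 22 days — an arithmetic progression with common difference 5.
Next gap: 27 days. Apr 22 2001 + 27 days = May 19 2001.
Next gap: 32 days. May 19 2001 + 32 days = Jun 20 2001.
Next gap: 37 days. Jun 20 2001 + 37 days = Jul 27 2001.
Next gap: 42 days. Jul 27 2001 + 42 days = Sep 7 2001.
Next gap: 47 days. Sep 7 2001 + 47 days = Oct 24 2001.
Next gap: 52 days. Oct 24 2001 + 52 days = Dec 15 2001.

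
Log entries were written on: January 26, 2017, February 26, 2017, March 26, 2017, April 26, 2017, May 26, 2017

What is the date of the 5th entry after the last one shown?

Gaps: 31, 28, 31, 30 days — not constant. Every event is on the 26th of the month.
Pattern: the 26th of each month.
Next: June 2017 → June 26, 2017.
Next: July 2017 → July 26, 2017.
Next: August 2017 → August 26, 2017.
September 2017: September 26, 2017.
October 2017: October 26, 2017.

October 26, 2017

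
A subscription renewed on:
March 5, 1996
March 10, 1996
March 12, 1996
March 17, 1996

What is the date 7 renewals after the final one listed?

Every event lands on a Tuesday or Sunday (gaps cycle 5, 2, 5).
So the schedule is: every Tuesday and Sunday.
The following Tuesday is March 19, 1996.
The following Sunday is March 24, 1996.
Next Tuesday: March 26, 1996.
The following Sunday is March 31, 1996.
The following Tuesday is April 2, 1996.
Next Sunday: April 7, 1996.
Next Tuesday: April 9, 1996.

April 9, 1996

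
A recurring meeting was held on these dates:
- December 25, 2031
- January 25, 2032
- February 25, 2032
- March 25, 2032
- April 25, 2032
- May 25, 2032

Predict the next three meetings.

Gaps: 31, 31, 29, 31, 30 days — not constant. Every event is on the 25th of the month.
Pattern: the 25th of each month.
Next: June 2032 → June 25, 2032.
Next: July 2032 → July 25, 2032.
Next: August 2032 → August 25, 2032.

June 25, 2032; July 25, 2032; August 25, 2032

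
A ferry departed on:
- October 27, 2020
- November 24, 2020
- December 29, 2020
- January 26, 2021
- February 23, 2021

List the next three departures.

March 30, 2021; April 27, 2021; May 25, 2021

Every date is a Tuesday; gaps 28, 35, 28, 28 days.
Each is the last Tuesday of its month (at least one falls on the 29th or later, ruling out '4th Tuesday').
March 2021 ends with Tuesday March 30, 2021.
April 2021 ends with Tuesday April 27, 2021.
May 2021 ends with Tuesday May 25, 2021.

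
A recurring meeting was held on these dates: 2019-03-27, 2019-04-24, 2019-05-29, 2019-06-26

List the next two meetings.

These are Wednesdays with 28, 35, 28-day gaps.
Each is the final Wednesday of its month — 2019-05-29 is past the 28th, so '4th Wednesday' doesn't fit.
July 2019 ends with Wednesday 2019-07-31.
August 2019 ends with Wednesday 2019-08-28.

2019-07-31, 2019-08-28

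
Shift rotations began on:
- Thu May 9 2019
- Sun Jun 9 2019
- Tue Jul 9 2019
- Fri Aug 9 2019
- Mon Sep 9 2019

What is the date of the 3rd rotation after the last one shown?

Gaps: 31, 30, 31, 31 days — not constant. Every event is on the 9th of the month.
Pattern: the 9th of each month.
October 2019: Wed Oct 9 2019.
Next: November 2019 → Sat Nov 9 2019.
Next: December 2019 → Mon Dec 9 2019.

Mon Dec 9 2019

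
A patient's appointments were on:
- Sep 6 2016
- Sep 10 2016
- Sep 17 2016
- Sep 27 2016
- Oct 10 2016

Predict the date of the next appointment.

Oct 26 2016

Gaps: 4, 7, 10, 13 days — each gap is 3 larger than the previous one.
Next gap: 16 days. Oct 10 2016 + 16 days = Oct 26 2016.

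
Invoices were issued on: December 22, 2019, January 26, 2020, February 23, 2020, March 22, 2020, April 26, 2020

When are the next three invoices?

May 24, 2020; June 28, 2020; July 26, 2020

Gaps: 35, 28, 28, 35 days — a mix of 28 and 35. Every date is a Sunday.
Each is the 4th Sunday of its month.
May 2020 — 4th Sunday is May 24, 2020.
4th Sunday of June 2020: June 28, 2020.
July 2020 — 4th Sunday is July 26, 2020.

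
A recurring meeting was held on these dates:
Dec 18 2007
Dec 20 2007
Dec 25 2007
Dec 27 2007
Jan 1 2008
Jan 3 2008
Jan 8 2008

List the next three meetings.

Jan 10 2008, Jan 15 2008, Jan 17 2008

Every event lands on a Tuesday or Thursday (gaps cycle 2, 5, 2, 5, 2, 5).
So the schedule is: every Tuesday and Thursday.
Next Thursday: Jan 10 2008.
The following Tuesday is Jan 15 2008.
Next Thursday: Jan 17 2008.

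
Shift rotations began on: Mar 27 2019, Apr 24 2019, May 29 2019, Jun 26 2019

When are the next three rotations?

These are Wednesdays with 28, 35, 28-day gaps.
Each is the final Wednesday of its month — May 29 2019 is past the 28th, so '4th Wednesday' doesn't fit.
Last Wednesday of July 2019: Jul 31 2019.
Last Wednesday of August 2019: Aug 28 2019.
Last Wednesday of September 2019: Sep 25 2019.

Jul 31 2019, Aug 28 2019, Sep 25 2019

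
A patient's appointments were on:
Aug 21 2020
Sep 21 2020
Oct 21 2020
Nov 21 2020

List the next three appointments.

The day-of-month is always 21 (31, 30, 31 days between events).
So this recurs on the 21st of each month.
December 2020: Dec 21 2020.
January 2021: Jan 21 2021.
Next: February 2021 → Feb 21 2021.

Dec 21 2020, Jan 21 2021, Feb 21 2021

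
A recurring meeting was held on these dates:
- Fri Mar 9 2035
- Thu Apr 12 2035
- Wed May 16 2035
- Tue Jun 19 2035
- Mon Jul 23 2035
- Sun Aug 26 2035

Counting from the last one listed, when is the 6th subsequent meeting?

Gaps between consecutive events: 34, 34, 34, 34, 34 days — a constant 34-day interval.
Sun Aug 26 2035 + 34 days = Sat Sep 29 2035.
Sat Sep 29 2035 + 34 days = Fri Nov 2 2035.
Fri Nov 2 2035 + 34 days = Thu Dec 6 2035.
Thu Dec 6 2035 + 34 days = Wed Jan 9 2036.
Wed Jan 9 2036 + 34 days = Tue Feb 12 2036.
Tue Feb 12 2036 + 34 days = Mon Mar 17 2036.

Mon Mar 17 2036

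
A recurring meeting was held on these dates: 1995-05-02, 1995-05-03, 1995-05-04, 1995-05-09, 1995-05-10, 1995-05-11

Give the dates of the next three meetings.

Gaps: 1, 1, 5, 1, 1 days — not constant, but cyclic with period 3.
The events fall on every Tuesday, Wednesday and Thursday.
Next Tuesday: 1995-05-16.
Next Wednesday: 1995-05-17.
The following Thursday is 1995-05-18.

1995-05-16, 1995-05-17, 1995-05-18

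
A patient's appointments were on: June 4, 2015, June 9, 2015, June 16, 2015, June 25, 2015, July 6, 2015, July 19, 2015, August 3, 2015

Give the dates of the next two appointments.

Gaps: 5, 7, 9, 11, 13, 15 days — each gap is 2 larger than the previous one.
Next gap: 17 days. August 3, 2015 + 17 days = August 20, 2015.
Next gap: 19 days. August 20, 2015 + 19 days = September 8, 2015.

August 20, 2015; September 8, 2015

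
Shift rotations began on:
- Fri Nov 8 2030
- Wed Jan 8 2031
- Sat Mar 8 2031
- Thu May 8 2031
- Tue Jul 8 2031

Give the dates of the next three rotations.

The day-of-month is always 8 (61, 59, 61, 61 days between events).
So this recurs on the 8th of every 2 months.
September 2031: Mon Sep 8 2031.
Next: November 2031 → Sat Nov 8 2031.
Next: January 2032 → Thu Jan 8 2032.

Mon Sep 8 2031, Sat Nov 8 2031, Thu Jan 8 2032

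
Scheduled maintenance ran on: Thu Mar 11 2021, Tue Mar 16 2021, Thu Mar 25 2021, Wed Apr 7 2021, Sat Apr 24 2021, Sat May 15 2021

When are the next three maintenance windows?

Wed Jun 9 2021, Thu Jul 8 2021, Tue Aug 10 2021

Intervals are 5, 9, 13, 17, 21 days — an arithmetic progression with common difference 4.
Next gap: 25 days. Sat May 15 2021 + 25 days = Wed Jun 9 2021.
Next gap: 29 days. Wed Jun 9 2021 + 29 days = Thu Jul 8 2021.
Next gap: 33 days. Thu Jul 8 2021 + 33 days = Tue Aug 10 2021.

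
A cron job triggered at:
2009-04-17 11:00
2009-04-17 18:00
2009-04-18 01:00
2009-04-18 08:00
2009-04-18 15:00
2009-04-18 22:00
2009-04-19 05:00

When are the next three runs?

The interval is a steady 7 hours (7, 7, 7, 7, 7, 7).
2009-04-19 05:00 + 7 h = 2009-04-19 12:00.
2009-04-19 12:00 + 7 h = 2009-04-19 19:00.
2009-04-19 19:00 + 7 h = 2009-04-20 02:00.

2009-04-19 12:00, 2009-04-19 19:00, 2009-04-20 02:00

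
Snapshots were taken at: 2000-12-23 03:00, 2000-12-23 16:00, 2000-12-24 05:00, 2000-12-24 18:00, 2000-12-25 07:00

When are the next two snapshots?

2000-12-25 20:00, 2000-12-26 09:00

Spacing: 13, 13, 13, 13 h — constant 13 h.
2000-12-25 07:00 + 13 h = 2000-12-25 20:00.
2000-12-25 20:00 + 13 h = 2000-12-26 09:00.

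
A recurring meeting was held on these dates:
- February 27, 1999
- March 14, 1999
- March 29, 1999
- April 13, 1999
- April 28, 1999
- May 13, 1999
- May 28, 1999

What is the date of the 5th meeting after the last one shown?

August 11, 1999

Gaps between consecutive events: 15, 15, 15, 15, 15, 15 days — a constant 15-day interval.
May 28, 1999 + 15 days = June 12, 1999.
June 12, 1999 + 15 days = June 27, 1999.
June 27, 1999 + 15 days = July 12, 1999.
July 12, 1999 + 15 days = July 27, 1999.
July 27, 1999 + 15 days = August 11, 1999.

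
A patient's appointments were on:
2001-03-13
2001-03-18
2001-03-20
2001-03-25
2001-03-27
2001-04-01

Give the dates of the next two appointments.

2001-04-03, 2001-04-08

Gaps: 5, 2, 5, 2, 5 days — not constant, but cyclic with period 2.
The events fall on every Tuesday and Sunday.
The following Tuesday is 2001-04-03.
The following Sunday is 2001-04-08.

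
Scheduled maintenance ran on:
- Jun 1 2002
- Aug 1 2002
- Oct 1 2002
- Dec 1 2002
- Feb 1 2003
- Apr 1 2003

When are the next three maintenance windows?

Gaps: 61, 61, 61, 62, 59 days — not constant. Every event is on the 1st of the month.
Pattern: the 1st of every 2 months.
June 2003: Jun 1 2003.
August 2003: Aug 1 2003.
October 2003: Oct 1 2003.

Jun 1 2003, Aug 1 2003, Oct 1 2003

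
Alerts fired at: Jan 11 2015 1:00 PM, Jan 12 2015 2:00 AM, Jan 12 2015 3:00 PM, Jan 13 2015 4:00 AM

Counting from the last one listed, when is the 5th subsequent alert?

Jan 15 2015 9:00 PM

Gaps: 13, 13, 13 hours — each event is 13 hours after the previous one.
Jan 13 2015 4:00 AM + 13 h = Jan 13 2015 5:00 PM.
Jan 13 2015 5:00 PM + 13 h = Jan 14 2015 6:00 AM.
Jan 14 2015 6:00 AM + 13 h = Jan 14 2015 7:00 PM.
Jan 14 2015 7:00 PM + 13 h = Jan 15 2015 8:00 AM.
Jan 15 2015 8:00 AM + 13 h = Jan 15 2015 9:00 PM.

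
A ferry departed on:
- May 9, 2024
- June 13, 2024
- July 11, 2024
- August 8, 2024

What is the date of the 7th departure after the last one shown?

March 13, 2025

Gaps: 35, 28, 28 days — a mix of 28 and 35. Every date is a Thursday.
Each is the 2nd Thursday of its month.
September 2024 — 2nd Thursday is September 12, 2024.
October 2024 — 2nd Thursday is October 10, 2024.
2nd Thursday of November 2024: November 14, 2024.
December 2024 — 2nd Thursday is December 12, 2024.
January 2025 — 2nd Thursday is January 9, 2025.
February 2025 — 2nd Thursday is February 13, 2025.
March 2025 — 2nd Thursday is March 13, 2025.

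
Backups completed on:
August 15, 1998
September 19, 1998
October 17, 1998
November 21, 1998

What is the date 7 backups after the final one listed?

June 19, 1999

These are Saturdays at 28- or 35-day spacing (35, 28, 35).
The pattern: 3rd Saturday of the month.
3rd Saturday of December 1998: December 19, 1998.
January 1999 — 3rd Saturday is January 16, 1999.
February 1999 — 3rd Saturday is February 20, 1999.
March 1999 — 3rd Saturday is March 20, 1999.
April 1999 — 3rd Saturday is April 17, 1999.
3rd Saturday of May 1999: May 15, 1999.
3rd Saturday of June 1999: June 19, 1999.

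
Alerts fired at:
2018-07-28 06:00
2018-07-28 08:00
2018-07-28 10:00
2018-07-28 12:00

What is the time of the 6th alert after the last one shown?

Spacing: 2, 2, 2 h — constant 2 h.
2018-07-28 12:00 + 2 h = 2018-07-28 14:00.
2018-07-28 14:00 + 2 h = 2018-07-28 16:00.
2018-07-28 16:00 + 2 h = 2018-07-28 18:00.
2018-07-28 18:00 + 2 h = 2018-07-28 20:00.
2018-07-28 20:00 + 2 h = 2018-07-28 22:00.
2018-07-28 22:00 + 2 h = 2018-07-29 00:00.

2018-07-29 00:00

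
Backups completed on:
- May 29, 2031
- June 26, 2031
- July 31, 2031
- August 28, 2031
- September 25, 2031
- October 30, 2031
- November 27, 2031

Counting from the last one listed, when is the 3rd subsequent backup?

February 26, 2032

All Thursdays; the gaps (28, 35, 28, 28, 35, 28) vary with month length.
This is the last Thursday of each month.
Last Thursday of December 2031: December 25, 2031.
January 2032 ends with Thursday January 29, 2032.
February 2032 ends with Thursday February 26, 2032.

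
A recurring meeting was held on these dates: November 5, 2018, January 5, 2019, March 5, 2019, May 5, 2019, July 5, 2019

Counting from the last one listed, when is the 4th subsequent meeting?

Each date is the 5th; the gaps (61, 59, 61, 61) track the month lengths.
The rule is the 5th of every 2 months.
September 2019: September 5, 2019.
November 2019: November 5, 2019.
Next: January 2020 → January 5, 2020.
Next: March 2020 → March 5, 2020.

March 5, 2020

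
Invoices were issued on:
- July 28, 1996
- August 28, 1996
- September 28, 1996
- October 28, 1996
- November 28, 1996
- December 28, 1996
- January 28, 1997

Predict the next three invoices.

February 28, 1997; March 28, 1997; April 28, 1997

The day-of-month is always 28 (31, 31, 30, 31, 30, 31 days between events).
So this recurs on the 28th of each month.
February 1997: February 28, 1997.
Next: March 1997 → March 28, 1997.
April 1997: April 28, 1997.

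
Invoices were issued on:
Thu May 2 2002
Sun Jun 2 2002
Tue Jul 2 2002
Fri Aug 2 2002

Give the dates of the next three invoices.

Each date is the 2nd; the gaps (31, 30, 31) track the month lengths.
The rule is the 2nd of each month.
September 2002: Mon Sep 2 2002.
Next: October 2002 → Wed Oct 2 2002.
Next: November 2002 → Sat Nov 2 2002.

Mon Sep 2 2002, Wed Oct 2 2002, Sat Nov 2 2002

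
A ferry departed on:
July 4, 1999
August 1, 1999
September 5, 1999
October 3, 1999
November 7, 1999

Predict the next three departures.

These are Sundays at 28- or 35-day spacing (28, 35, 28, 35).
The pattern: 1st Sunday of the month.
December 1999 — 1st Sunday is December 5, 1999.
January 2000 — 1st Sunday is January 2, 2000.
1st Sunday of February 2000: February 6, 2000.

December 5, 1999; January 2, 2000; February 6, 2000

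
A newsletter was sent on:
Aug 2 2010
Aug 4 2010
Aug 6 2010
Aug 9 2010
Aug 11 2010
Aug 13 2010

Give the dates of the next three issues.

Aug 16 2010, Aug 18 2010, Aug 20 2010

Gaps: 2, 2, 3, 2, 2 days — not constant, but cyclic with period 3.
The events fall on every Monday, Wednesday and Friday.
Next Monday: Aug 16 2010.
The following Wednesday is Aug 18 2010.
The following Friday is Aug 20 2010.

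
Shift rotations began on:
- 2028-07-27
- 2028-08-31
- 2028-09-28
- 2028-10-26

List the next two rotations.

Every date is a Thursday; gaps 35, 28, 28 days.
Each is the last Thursday of its month (at least one falls on the 29th or later, ruling out '4th Thursday').
November 2028 ends with Thursday 2028-11-30.
December 2028 ends with Thursday 2028-12-28.

2028-11-30, 2028-12-28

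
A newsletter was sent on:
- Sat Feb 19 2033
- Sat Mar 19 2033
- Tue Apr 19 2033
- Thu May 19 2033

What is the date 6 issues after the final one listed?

Sat Nov 19 2033

Each date is the 19th; the gaps (28, 31, 30) track the month lengths.
The rule is the 19th of each month.
June 2033: Sun Jun 19 2033.
Next: July 2033 → Tue Jul 19 2033.
Next: August 2033 → Fri Aug 19 2033.
September 2033: Mon Sep 19 2033.
October 2033: Wed Oct 19 2033.
Next: November 2033 → Sat Nov 19 2033.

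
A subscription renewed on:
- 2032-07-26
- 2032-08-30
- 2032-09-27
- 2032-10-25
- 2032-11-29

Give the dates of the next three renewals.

All Mondays; the gaps (35, 28, 28, 35) vary with month length.
This is the last Monday of each month.
Last Monday of December 2032: 2032-12-27.
January 2033 ends with Monday 2033-01-31.
Last Monday of February 2033: 2033-02-28.

2032-12-27, 2033-01-31, 2033-02-28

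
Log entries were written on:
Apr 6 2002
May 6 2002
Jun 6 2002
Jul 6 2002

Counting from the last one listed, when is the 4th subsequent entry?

Each date is the 6th; the gaps (30, 31, 30) track the month lengths.
The rule is the 6th of each month.
Next: August 2002 → Aug 6 2002.
Next: September 2002 → Sep 6 2002.
Next: October 2002 → Oct 6 2002.
November 2002: Nov 6 2002.

Nov 6 2002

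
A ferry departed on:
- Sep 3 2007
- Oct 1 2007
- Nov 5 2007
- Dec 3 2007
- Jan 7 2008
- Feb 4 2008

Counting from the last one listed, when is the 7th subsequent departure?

Sep 1 2008

Gaps: 28, 35, 28, 35, 28 days — a mix of 28 and 35. Every date is a Monday.
Each is the 1st Monday of its month.
1st Monday of March 2008: Mar 3 2008.
1st Monday of April 2008: Apr 7 2008.
May 2008 — 1st Monday is May 5 2008.
June 2008 — 1st Monday is Jun 2 2008.
1st Monday of July 2008: Jul 7 2008.
August 2008 — 1st Monday is Aug 4 2008.
September 2008 — 1st Monday is Sep 1 2008.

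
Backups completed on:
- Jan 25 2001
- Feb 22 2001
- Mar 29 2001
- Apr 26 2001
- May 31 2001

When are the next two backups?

Jun 28 2001, Jul 26 2001

These are Thursdays with 28, 35, 28, 35-day gaps.
Each is the final Thursday of its month — Mar 29 2001 is past the 28th, so '4th Thursday' doesn't fit.
June 2001 ends with Thursday Jun 28 2001.
Last Thursday of July 2001: Jul 26 2001.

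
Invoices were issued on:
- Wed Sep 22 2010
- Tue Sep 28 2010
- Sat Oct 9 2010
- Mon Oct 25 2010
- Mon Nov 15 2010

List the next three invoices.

Sat Dec 11 2010, Tue Jan 11 2011, Wed Feb 16 2011

The spacing grows by 5 each time: 6, 11, 16, 21 days.
Next gap: 26 days. Mon Nov 15 2010 + 26 days = Sat Dec 11 2010.
Next gap: 31 days. Sat Dec 11 2010 + 31 days = Tue Jan 11 2011.
Next gap: 36 days. Tue Jan 11 2011 + 36 days = Wed Feb 16 2011.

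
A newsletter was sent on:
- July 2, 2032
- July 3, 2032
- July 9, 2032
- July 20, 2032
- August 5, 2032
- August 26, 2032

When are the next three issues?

Intervals are 1, 6, 11, 16, 21 days — an arithmetic progression with common difference 5.
Next gap: 26 days. August 26, 2032 + 26 days = September 21, 2032.
Next gap: 31 days. September 21, 2032 + 31 days = October 22, 2032.
Next gap: 36 days. October 22, 2032 + 36 days = November 27, 2032.

September 21, 2032; October 22, 2032; November 27, 2032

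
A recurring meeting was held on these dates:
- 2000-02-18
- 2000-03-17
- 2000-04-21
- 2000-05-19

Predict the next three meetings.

Gaps: 28, 35, 28 days — a mix of 28 and 35. Every date is a Friday.
Each is the 3rd Friday of its month.
June 2000 — 3rd Friday is 2000-06-16.
3rd Friday of July 2000: 2000-07-21.
August 2000 — 3rd Friday is 2000-08-18.

2000-06-16, 2000-07-21, 2000-08-18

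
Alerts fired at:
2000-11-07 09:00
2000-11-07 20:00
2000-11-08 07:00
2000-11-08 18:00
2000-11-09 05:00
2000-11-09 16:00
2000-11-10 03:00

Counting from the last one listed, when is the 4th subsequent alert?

2000-11-11 23:00

Spacing: 11, 11, 11, 11, 11, 11 h — constant 11 h.
2000-11-10 03:00 + 11 h = 2000-11-10 14:00.
2000-11-10 14:00 + 11 h = 2000-11-11 01:00.
2000-11-11 01:00 + 11 h = 2000-11-11 12:00.
2000-11-11 12:00 + 11 h = 2000-11-11 23:00.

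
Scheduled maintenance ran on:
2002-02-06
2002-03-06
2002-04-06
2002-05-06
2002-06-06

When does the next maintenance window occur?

The day-of-month is always 6 (28, 31, 30, 31 days between events).
So this recurs on the 6th of each month.
July 2002: 2002-07-06.

2002-07-06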